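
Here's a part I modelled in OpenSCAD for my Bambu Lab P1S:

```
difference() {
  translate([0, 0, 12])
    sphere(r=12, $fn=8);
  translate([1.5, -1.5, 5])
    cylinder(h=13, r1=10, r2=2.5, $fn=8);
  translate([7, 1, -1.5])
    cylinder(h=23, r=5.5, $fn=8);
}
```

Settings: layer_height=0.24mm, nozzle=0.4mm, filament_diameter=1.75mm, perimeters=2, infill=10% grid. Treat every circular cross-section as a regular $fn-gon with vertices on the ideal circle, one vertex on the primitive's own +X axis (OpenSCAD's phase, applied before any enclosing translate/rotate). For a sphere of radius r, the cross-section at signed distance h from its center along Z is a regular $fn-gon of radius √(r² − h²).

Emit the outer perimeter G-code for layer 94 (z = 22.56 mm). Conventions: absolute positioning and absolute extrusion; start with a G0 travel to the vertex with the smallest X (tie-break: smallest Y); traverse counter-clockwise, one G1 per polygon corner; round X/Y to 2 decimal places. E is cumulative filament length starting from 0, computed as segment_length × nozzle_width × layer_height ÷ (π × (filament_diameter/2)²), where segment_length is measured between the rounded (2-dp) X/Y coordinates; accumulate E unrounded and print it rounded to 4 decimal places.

At z = 22.56 mm: the r=12 sphere contributes a regular 8-gon of circumradius √(12²−10.56²) = 5.700; the cone at (1.5, -1.5) does not reach this height (z outside [5, 18]); the cylinder at (7, 1) is absent (z outside [-1.5, 21.5]); Subtracting the remaining from the first: none of the subtracted shapes is present at this height, so the r=12 sphere is unchanged — 1 connected region. The outline is a single polygon with 8 vertices. Extrusion per mm of travel: 0.4 × 0.24 / (π × 0.875²) = 0.039912. Accumulating E over each segment gives final E = 1.3929.

G0 X-5.70 Y0.00 Z22.56
G1 X-4.03 Y-4.03 E0.1741
G1 X0.00 Y-5.70 E0.3482
G1 X4.03 Y-4.03 E0.5223
G1 X5.70 Y0.00 E0.6964
G1 X4.03 Y4.03 E0.8705
G1 X0.00 Y5.70 E1.0447
G1 X-4.03 Y4.03 E1.2188
G1 X-5.70 Y0.00 E1.3929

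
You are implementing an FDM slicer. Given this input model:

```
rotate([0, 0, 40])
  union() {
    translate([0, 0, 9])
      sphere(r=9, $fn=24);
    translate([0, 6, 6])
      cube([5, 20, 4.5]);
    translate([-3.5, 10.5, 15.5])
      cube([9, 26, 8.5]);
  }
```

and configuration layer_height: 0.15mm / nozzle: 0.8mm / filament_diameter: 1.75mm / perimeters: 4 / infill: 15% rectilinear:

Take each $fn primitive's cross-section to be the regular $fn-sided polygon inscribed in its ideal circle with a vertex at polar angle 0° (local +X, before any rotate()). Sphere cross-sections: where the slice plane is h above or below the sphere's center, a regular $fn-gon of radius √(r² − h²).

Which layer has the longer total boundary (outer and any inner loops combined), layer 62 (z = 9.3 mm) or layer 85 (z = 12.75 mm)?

layer 62 (z = 9.3 mm)

Layer 62 (z = 9.3): the r=9 sphere slices to a regular 24-gon of circumradius 8.995 (√(r²−h²) with h=0.3 from center) (perimeter = 2·24·8.995·sin(180°/24) = 56.36 mm); the cube at (0, 6) (footprint 5×20) is included at this height (perimeter 50.00 mm); the cube at (-3.5, 10.5) does not reach this height (z outside [15.5, 24]); Combining (union): the regions partially overlap (shared area 12.28 mm²), so the edge portions inside another operand are dropped and the merged outline is re-measured after clipping — boundary = 91.63 mm; (rotated 40° about Z; rotation is an isometry so areas/perimeters/island counts are preserved). So its perimeter = 91.63 mm. Layer 85 (z = 12.75): the sphere: section is a regular 24-gon, circumradius = √(r²−h²) = √(9²−3.75²) = 8.182 (perimeter = 2·24·8.182·sin(180°/24) = 51.26 mm); the cube at (0, 6) is not intersected at this z (z outside [6, 10.5]); the cube at (-3.5, 10.5) does not reach this height (z outside [15.5, 24]); Merging all regions: only the r=9 sphere is present, so the union is just that shape — boundary = 51.26 mm; (rotated 40° about Z; rotation is an isometry so areas/perimeters/island counts are preserved). So its perimeter = 51.26 mm. Layer 62 is larger (91.63 vs 51.26 mm).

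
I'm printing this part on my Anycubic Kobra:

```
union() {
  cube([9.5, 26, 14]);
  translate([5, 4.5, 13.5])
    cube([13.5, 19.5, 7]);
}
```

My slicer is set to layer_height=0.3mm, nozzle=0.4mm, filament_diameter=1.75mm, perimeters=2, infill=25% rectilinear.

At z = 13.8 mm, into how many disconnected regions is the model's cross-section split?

1

At z = 13.8 mm: the cube (footprint 9.5×26) is included at this height; the 13.5×19.5 cube at (5, 4.5) contributes its full rectangle; Taking the union: the regions partially overlap (shared area 87.75 mm²), so overlapping operands fuse into one piece — 1 connected region. The result has 1 disconnected region.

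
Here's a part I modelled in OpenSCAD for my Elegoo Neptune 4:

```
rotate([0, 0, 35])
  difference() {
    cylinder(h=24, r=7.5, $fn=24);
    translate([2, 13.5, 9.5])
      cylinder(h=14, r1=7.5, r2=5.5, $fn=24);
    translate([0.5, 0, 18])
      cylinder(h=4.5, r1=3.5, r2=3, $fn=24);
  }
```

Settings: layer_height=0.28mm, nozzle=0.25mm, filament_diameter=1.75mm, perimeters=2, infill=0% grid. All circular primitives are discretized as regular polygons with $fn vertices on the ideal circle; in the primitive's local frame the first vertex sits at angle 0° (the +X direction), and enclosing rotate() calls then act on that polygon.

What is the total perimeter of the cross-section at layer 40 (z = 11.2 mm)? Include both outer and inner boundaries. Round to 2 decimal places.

47.00 mm

At z = 11.2 mm: the r=7.5 cylinder contributes a regular 24-gon of circumradius 7.5 (perimeter = 2·24·7.500·sin(180°/24) = 46.99 mm); the cone at (2, 13.5) contributes a regular 24-gon of circumradius 7.257 (interpolated between r1=7.5 and r2=5.5 at t=0.121) (perimeter = 2·24·7.257·sin(180°/24) = 45.47 mm); the cone at (0.5, 0) is not intersected at this z (z outside [18, 22.5]); Subtracting the remaining from the first: starting from the r=7.5 cylinder, the cone at (2, 13.5) partially overlaps it — only the 3.70 mm² overlap (of its 163.57 mm²) is removed, clipping the outline — boundary = 47.00 mm; (whole slice rotated 35° about Z — lengths, areas and connectivity unchanged). Overall, the cross-section is a single solid region. Total boundary length (outer) = 47.00 mm.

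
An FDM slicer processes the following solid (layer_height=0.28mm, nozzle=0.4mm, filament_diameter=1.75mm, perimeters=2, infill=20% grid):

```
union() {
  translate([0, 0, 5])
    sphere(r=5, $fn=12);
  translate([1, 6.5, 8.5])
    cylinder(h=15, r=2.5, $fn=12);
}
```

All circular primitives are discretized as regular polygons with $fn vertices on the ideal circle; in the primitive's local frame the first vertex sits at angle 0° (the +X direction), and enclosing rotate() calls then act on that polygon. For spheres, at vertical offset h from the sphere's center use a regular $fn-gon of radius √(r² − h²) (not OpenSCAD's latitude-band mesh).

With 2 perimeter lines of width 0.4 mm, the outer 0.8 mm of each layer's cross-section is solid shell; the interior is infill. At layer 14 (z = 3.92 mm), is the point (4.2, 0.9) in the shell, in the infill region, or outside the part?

At z = 3.92 mm: the r=5 sphere slices to a regular 12-gon of circumradius 4.882 (√(r²−h²) with h=1.08 from center); the cylinder at (1, 6.5) does not reach this height (z outside [8.5, 23.5]); Taking the union: only the r=5 sphere is present, so the union is just that shape — 1 connected region. Overall, the cross-section is a single solid region. The nearest boundary edge runs (4.88, 0.00)→(4.23, 2.44); distance from the point to it = 0.43 mm. The point is inside the cross-section, 0.43 mm from the nearest boundary — within the 0.8 mm shell band (2 × 0.4).

shell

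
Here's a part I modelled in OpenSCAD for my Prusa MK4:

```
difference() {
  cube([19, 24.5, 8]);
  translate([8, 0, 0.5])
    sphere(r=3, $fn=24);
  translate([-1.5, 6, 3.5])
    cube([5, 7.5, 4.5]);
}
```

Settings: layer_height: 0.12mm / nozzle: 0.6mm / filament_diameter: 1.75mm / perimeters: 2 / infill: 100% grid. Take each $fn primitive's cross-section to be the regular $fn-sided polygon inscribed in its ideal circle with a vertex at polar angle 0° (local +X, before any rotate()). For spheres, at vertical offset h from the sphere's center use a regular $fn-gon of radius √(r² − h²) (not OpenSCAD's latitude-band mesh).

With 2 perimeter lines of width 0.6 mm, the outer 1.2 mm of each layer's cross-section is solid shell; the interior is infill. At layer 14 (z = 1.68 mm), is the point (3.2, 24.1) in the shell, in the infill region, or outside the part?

shell

At z = 1.68 mm: the cube (footprint 19×24.5) is included at this height; the sphere at (8, 0): section is a regular 24-gon, circumradius = √(r²−h²) = √(3²−1.18²) = 2.758; the cube at (-1.5, 6) is not intersected at this z (z outside [3.5, 8]); Subtracting the remaining from the first: starting from the 19×24.5 cube, the r=3 sphere at (8, 0) partially overlaps it — only the 11.81 mm² overlap (of its 23.63 mm²) is removed, clipping the outline — 1 connected region. Overall, the cross-section is a single solid region. The nearest boundary edge runs (0.00, 24.50)→(19.00, 24.50); distance from the point to it = 0.40 mm. The point is inside the cross-section, 0.40 mm from the nearest boundary — within the 1.2 mm shell band (2 × 0.6).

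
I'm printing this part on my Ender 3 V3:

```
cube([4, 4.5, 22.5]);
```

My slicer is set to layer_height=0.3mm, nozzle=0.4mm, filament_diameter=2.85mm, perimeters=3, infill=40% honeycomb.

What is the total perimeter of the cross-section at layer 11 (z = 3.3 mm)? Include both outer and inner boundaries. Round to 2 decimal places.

17.00 mm

At z = 3.3 mm: the cube is present — its section is the full 4×4.5 rectangle (perimeter 17.00 mm). Overall, the cross-section is a single solid region. Total boundary length (outer) = 17.00 mm.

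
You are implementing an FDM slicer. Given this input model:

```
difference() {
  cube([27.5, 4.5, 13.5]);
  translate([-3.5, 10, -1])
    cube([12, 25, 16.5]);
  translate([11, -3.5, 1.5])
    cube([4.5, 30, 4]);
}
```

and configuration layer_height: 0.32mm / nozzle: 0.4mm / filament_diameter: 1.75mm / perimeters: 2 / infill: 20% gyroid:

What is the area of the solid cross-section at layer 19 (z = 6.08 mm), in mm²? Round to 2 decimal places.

123.75 mm²

At z = 6.08 mm: the 27.5×4.5 cube contributes its full rectangle (area 123.75 mm²); the cube at (-3.5, 10) (footprint 12×25) is included at this height (area 300.00 mm²); the cube at (11, -3.5) does not reach this height (z outside [1.5, 5.5]); After the difference (first − rest): starting from the 27.5×4.5 cube (123.75 mm²), the 12×25 cube at (-3.5, 10) misses the remaining region (no effect) — area = 123.75 mm². Overall, the cross-section is a single solid region. Net area = 123.75 mm².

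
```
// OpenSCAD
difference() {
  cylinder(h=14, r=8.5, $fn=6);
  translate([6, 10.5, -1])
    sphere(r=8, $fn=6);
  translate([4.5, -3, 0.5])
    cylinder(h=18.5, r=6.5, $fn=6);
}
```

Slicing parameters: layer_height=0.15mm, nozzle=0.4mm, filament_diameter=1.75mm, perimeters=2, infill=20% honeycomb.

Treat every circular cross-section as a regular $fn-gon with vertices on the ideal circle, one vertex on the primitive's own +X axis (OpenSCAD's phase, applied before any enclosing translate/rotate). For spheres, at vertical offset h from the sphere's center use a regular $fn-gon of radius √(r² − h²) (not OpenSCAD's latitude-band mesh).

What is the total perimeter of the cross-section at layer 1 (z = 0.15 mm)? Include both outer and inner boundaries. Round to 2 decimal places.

51.00 mm

At z = 0.15 mm: the r=8.5 cylinder contributes a regular 6-gon of circumradius 8.5 (perimeter = 2·6·8.500·sin(180°/6) = 51.00 mm); the r=8 sphere at (6, 10.5) contributes a regular 6-gon of circumradius √(8²−1.15²) = 7.917 (perimeter = 2·6·7.917·sin(180°/6) = 47.50 mm); the cylinder at (4.5, -3) does not reach this height (z outside [0.5, 19]); Subtracting the remaining from the first: starting from the r=8.5 cylinder, the r=8 sphere at (6, 10.5) partially overlaps it — only the 16.19 mm² overlap (of its 162.84 mm²) is removed, clipping the outline — boundary = 51.00 mm. Overall, the cross-section is a single solid region. Total boundary length (outer) = 51.00 mm.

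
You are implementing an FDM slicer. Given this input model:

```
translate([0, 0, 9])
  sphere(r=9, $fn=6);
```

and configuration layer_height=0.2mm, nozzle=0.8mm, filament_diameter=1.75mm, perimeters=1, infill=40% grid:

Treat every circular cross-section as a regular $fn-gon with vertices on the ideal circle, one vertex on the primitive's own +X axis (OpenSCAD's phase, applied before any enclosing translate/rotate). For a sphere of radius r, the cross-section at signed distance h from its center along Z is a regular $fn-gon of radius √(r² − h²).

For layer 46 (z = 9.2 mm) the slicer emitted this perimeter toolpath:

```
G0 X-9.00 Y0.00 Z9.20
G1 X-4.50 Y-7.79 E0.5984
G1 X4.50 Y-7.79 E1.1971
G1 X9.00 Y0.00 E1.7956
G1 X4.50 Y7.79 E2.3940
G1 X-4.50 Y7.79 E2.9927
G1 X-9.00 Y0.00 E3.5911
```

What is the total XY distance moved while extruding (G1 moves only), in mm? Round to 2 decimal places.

Sum the Euclidean lengths of each G1 segment: total = 53.99 mm.

53.99 mm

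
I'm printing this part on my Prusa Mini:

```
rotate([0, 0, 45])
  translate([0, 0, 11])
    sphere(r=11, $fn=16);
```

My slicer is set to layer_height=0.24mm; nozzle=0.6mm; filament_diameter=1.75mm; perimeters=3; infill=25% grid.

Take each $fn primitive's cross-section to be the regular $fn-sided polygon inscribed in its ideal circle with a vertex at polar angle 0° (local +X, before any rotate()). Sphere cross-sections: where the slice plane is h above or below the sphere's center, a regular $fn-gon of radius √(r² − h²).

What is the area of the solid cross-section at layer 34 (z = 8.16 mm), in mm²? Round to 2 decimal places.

345.74 mm²

At z = 8.16 mm: the sphere: section is a regular 16-gon, circumradius = √(r²−h²) = √(11²−2.84²) = 10.627 (area = (16/2)·10.627²·sin(360°/16) = 345.74 mm²); (rotated 45° about Z; rotation is an isometry so areas/perimeters/island counts are preserved). Overall, the cross-section is a single solid region. Net area = 345.74 mm².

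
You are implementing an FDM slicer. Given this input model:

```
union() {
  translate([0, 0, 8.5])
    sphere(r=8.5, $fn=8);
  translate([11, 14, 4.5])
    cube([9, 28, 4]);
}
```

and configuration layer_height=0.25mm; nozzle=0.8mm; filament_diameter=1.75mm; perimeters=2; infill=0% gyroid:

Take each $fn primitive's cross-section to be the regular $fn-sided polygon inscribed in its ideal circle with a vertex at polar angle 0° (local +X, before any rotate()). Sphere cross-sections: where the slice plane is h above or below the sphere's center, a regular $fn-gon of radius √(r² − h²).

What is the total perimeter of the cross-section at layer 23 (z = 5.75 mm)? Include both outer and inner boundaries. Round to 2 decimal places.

123.25 mm

At z = 5.75 mm: the r=8.5 sphere contributes a regular 8-gon of circumradius √(8.5²−2.75²) = 8.043 (perimeter = 2·8·8.043·sin(180°/8) = 49.25 mm); the cube at (11, 14) is present — its section is the full 9×28 rectangle (perimeter 74.00 mm); Combining (union): the 2 present regions are separate (no shared area or edge), so areas and boundary lengths simply add and each stays a separate island — boundary = 123.25 mm. Overall, the cross-section has 2 separate islands. Total boundary length (outer) = 123.25 mm.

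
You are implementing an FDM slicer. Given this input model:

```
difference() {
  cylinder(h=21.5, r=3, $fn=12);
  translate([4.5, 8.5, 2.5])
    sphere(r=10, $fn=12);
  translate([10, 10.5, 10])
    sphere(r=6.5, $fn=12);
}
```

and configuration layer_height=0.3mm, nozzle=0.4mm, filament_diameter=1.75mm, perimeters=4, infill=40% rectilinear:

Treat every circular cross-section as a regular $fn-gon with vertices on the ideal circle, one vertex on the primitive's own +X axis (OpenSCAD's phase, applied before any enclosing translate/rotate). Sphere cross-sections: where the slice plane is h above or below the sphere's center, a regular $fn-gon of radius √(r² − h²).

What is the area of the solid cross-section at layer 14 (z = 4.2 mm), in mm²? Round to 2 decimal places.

At z = 4.2 mm: the r=3 cylinder contributes a regular 12-gon of circumradius 3 (area = (12/2)·3.000²·sin(360°/12) = 27.00 mm²); the sphere at (4.5, 8.5): section is a regular 12-gon, circumradius = √(r²−h²) = √(10²−1.7²) = 9.854 (area = (12/2)·9.854²·sin(360°/12) = 291.33 mm²); the r=6.5 sphere at (10, 10.5) slices to a regular 12-gon of circumradius 2.934 (√(r²−h²) with h=5.8 from center) (area = (12/2)·2.934²·sin(360°/12) = 25.83 mm²); Taking the first minus the rest: starting from the r=3 cylinder (27.00 mm²), the r=10 sphere at (4.5, 8.5) partially overlaps it — only the 12.60 mm² overlap (of its 291.33 mm²) is removed, clipping the outline; the r=6.5 sphere at (10, 10.5) misses the remaining region (no effect) — area = 14.40 mm². Overall, the cross-section is a single solid region. Net area = 14.40 mm².

14.40 mm²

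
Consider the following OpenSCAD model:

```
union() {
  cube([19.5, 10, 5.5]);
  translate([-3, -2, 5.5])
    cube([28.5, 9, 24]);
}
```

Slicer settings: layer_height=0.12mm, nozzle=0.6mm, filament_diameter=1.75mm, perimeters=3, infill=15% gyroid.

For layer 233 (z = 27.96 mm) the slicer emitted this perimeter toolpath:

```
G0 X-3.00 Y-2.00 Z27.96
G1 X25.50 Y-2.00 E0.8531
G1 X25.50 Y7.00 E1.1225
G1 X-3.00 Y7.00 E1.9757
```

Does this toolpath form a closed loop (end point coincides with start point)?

no

Start point (G0): (-3.00, -2.00). End point (last G1): the path does not return to the start — open.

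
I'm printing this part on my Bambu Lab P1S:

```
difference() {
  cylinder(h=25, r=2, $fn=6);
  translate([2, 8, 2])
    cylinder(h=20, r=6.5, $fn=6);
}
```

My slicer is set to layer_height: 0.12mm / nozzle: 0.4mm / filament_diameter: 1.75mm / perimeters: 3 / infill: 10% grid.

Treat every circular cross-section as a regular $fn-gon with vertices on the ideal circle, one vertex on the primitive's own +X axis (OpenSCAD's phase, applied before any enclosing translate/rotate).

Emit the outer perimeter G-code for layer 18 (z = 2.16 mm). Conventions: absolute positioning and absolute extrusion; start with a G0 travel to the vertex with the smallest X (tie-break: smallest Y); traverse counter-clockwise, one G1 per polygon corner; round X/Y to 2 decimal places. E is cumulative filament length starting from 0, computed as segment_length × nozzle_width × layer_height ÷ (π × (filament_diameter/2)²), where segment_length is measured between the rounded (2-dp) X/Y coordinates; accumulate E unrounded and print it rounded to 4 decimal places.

G0 X-2.00 Y0.00 Z2.16
G1 X-1.00 Y-1.73 E0.0399
G1 X1.00 Y-1.73 E0.0798
G1 X2.00 Y0.00 E0.1197
G1 X1.00 Y1.73 E0.1595
G1 X-1.00 Y1.73 E0.1995
G1 X-2.00 Y0.00 E0.2393

At z = 2.16 mm: the r=2 cylinder gives a regular 6-gon of circumradius 2 (constant along its height); the r=6.5 cylinder at (2, 8) gives a regular 6-gon of circumradius 6.5 (constant along its height); Subtracting the remaining from the first: starting from the r=2 cylinder, the r=6.5 cylinder at (2, 8) misses the remaining region (no effect) — 1 connected region. The outline is a single polygon with 6 vertices. Extrusion per mm of travel: 0.4 × 0.12 / (π × 0.875²) = 0.019956. Accumulating E over each segment gives final E = 0.2393.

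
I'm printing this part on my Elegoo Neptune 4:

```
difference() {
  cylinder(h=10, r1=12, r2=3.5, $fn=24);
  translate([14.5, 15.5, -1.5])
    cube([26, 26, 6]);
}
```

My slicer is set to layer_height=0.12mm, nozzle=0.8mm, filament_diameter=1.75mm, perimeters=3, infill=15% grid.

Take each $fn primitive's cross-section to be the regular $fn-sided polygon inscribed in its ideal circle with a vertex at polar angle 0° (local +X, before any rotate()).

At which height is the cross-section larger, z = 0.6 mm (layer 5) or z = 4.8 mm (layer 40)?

layer 5 (z = 0.6 mm)

Layer 5 (z = 0.6): the cone (r1=12→r2=3.5) has section circumradius 11.490 here — a regular 24-gon (area = (24/2)·11.490²·sin(360°/24) = 410.03 mm²); the cube at (14.5, 15.5) (footprint 26×26) is included at this height (area 676.00 mm²); Subtracting the remaining from the first: starting from the cone (410.03 mm²), the 26×26 cube at (14.5, 15.5) misses the remaining region (no effect) — area = 410.03 mm². So its area = 410.03 mm². Layer 40 (z = 4.8): the cone: at t=0.480 of its height the radius interpolates to r₁+(r₂−r₁)t = 7.920, giving a regular 24-gon of that circumradius (area = (24/2)·7.920²·sin(360°/24) = 194.82 mm²); the cube at (14.5, 15.5) does not reach this height (z outside [-1.5, 4.5]); Subtracting the remaining from the first: none of the subtracted shapes is present at this height, so the cone is unchanged — area = 194.82 mm². So its area = 194.82 mm². Layer 5 is larger (410.03 vs 194.82 mm²).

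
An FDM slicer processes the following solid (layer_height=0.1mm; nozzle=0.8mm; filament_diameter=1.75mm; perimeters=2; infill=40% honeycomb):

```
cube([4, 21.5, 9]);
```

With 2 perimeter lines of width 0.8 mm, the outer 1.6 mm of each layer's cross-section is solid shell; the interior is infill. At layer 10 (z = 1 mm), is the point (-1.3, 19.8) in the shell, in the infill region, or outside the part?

outside

At z = 1 mm: the 4×21.5 cube contributes its full rectangle. Overall, the cross-section is a single solid region. The nearest boundary edge runs (0.00, 21.50)→(0.00, 0.00); distance from the point to it = 1.30 mm. The point is not inside any of the regions above, so it lies outside the cross-section (1.30 mm from the nearest boundary).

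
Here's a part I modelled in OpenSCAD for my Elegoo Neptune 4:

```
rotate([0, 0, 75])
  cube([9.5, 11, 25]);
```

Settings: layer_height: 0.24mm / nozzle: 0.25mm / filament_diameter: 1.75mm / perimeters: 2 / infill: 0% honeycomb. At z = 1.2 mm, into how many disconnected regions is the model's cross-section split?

1

At z = 1.2 mm: the 9.5×11 cube contributes its full rectangle; (rotated 75° about Z; rotation is an isometry so areas/perimeters/island counts are preserved). The result has 1 disconnected region.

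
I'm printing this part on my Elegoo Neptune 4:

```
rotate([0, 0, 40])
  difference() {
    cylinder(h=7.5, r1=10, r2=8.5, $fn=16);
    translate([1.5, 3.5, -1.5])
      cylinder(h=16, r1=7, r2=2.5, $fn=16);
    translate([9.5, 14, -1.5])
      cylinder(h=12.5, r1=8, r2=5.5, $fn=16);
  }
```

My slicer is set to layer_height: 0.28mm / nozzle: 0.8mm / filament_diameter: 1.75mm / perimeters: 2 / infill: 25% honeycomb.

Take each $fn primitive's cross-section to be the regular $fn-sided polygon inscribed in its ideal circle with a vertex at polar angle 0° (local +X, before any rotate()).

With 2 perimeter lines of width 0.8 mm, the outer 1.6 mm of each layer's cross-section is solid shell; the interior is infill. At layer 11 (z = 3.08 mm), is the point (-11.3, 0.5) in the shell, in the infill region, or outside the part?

At z = 3.08 mm: the cone (r1=10→r2=8.5) has section circumradius 9.384 here — a regular 16-gon; the cone at (1.5, 3.5) contributes a regular 16-gon of circumradius 5.712 (interpolated between r1=7 and r2=2.5 at t=0.286); the cone at (9.5, 14): at t=0.366 of its height the radius interpolates to r₁+(r₂−r₁)t = 7.084, giving a regular 16-gon of that circumradius; Taking the first minus the rest: starting from the cone, the cone at (1.5, 3.5) partially overlaps it — only the 99.25 mm² overlap (of its 99.88 mm²) is removed, clipping the outline; the cone at (9.5, 14) misses the remaining region (no effect) — 1 connected region; (whole slice rotated 40° about Z — lengths, areas and connectivity unchanged). Overall, the cross-section is a single solid region. Undo the 40° rotation: the query point maps to (-8.335, 7.647) in the un-rotated model frame. The nearest boundary edge runs (-8.67, 3.59)→(-6.64, 6.64); distance from the point to it = 1.97 mm. The point is not inside any of the regions above, so it lies outside the cross-section (1.97 mm from the nearest boundary).

outside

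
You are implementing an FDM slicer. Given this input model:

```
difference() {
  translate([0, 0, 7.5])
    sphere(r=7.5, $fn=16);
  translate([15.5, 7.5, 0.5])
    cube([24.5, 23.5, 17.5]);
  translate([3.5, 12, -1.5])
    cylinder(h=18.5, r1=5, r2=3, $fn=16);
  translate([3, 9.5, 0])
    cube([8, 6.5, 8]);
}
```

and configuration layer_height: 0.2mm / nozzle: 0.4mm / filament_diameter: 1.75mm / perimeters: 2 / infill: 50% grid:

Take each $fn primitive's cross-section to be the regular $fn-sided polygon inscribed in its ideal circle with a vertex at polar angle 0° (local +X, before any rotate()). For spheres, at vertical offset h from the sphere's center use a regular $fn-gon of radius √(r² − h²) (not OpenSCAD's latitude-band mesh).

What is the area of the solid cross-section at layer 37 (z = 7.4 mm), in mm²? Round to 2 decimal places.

172.18 mm²

At z = 7.4 mm: the r=7.5 sphere slices to a regular 16-gon of circumradius 7.499 (√(r²−h²) with h=0.1 from center) (area = (16/2)·7.499²·sin(360°/16) = 172.18 mm²); the cube at (15.5, 7.5) is present — its section is the full 24.5×23.5 rectangle (area 575.75 mm²); the cone at (3.5, 12): at t=0.481 of its height the radius interpolates to r₁+(r₂−r₁)t = 4.038, giving a regular 16-gon of that circumradius (area = (16/2)·4.038²·sin(360°/16) = 49.91 mm²); the cube at (3, 9.5) is present — its section is the full 8×6.5 rectangle (area 52.00 mm²); After the difference (first − rest): starting from the r=7.5 sphere (172.18 mm²), the 24.5×23.5 cube at (15.5, 7.5) misses the remaining region (no effect); the cone at (3.5, 12) misses the remaining region (no effect); the 8×6.5 cube at (3, 9.5) misses the remaining region (no effect) — area = 172.18 mm². Overall, the cross-section is a single solid region. Net area = 172.18 mm².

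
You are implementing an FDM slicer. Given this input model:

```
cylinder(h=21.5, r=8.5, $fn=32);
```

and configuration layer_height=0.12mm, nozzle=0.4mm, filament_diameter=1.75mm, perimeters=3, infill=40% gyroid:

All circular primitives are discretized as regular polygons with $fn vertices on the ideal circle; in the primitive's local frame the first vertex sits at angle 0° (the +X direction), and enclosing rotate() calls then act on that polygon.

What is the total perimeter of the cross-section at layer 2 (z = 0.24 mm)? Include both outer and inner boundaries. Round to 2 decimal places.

53.32 mm

At z = 0.24 mm: the r=8.5 cylinder contributes a regular 32-gon of circumradius 8.5 (perimeter = 2·32·8.500·sin(180°/32) = 53.32 mm). Overall, the cross-section is a single solid region. Total boundary length (outer) = 53.32 mm.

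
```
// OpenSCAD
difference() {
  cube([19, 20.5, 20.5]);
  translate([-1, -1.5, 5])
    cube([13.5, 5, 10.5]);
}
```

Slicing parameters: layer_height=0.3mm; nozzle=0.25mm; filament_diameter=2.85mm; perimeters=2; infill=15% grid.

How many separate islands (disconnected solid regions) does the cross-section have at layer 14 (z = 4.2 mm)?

1

At z = 4.2 mm: the 19×20.5 cube contributes its full rectangle; the cube at (-1, -1.5) does not reach this height (z outside [5, 15.5]); Subtracting the remaining from the first: none of the subtracted shapes is present at this height, so the 19×20.5 cube is unchanged — 1 connected region. Overall, the cross-section is a single solid region. Island count = 1.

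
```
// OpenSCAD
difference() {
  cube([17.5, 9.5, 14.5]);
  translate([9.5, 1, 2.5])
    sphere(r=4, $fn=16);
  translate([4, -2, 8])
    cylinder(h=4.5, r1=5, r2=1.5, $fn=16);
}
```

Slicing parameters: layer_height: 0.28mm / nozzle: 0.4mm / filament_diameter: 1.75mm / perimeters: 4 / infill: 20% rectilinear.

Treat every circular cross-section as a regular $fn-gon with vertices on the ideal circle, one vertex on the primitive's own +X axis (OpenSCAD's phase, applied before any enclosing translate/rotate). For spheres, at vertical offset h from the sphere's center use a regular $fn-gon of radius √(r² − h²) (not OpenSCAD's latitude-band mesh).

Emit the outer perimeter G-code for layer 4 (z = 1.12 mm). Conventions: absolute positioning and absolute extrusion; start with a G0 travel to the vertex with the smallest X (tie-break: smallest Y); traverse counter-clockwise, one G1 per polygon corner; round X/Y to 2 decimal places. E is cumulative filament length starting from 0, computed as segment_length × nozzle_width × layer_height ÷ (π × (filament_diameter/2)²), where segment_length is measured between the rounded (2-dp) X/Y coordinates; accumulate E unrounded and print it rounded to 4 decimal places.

At z = 1.12 mm: the cube is present — its section is the full 17.5×9.5 rectangle; the r=4 sphere at (9.5, 1) slices to a regular 16-gon of circumradius 3.754 (√(r²−h²) with h=1.38 from center); the cone at (4, -2) does not reach this height (z outside [8, 12.5]); After the difference (first − rest): starting from the 17.5×9.5 cube, the r=4 sphere at (9.5, 1) partially overlaps it — only the 28.89 mm² overlap (of its 43.15 mm²) is removed, clipping the outline — 1 connected region. The outline is a single polygon with 15 vertices. Extrusion per mm of travel: 0.4 × 0.28 / (π × 0.875²) = 0.046564. Accumulating E over each segment gives final E = 2.8232.

G0 X0.00 Y0.00 Z1.12
G1 X5.94 Y0.00 E0.2766
G1 X5.75 Y1.00 E0.3240
G1 X6.03 Y2.44 E0.3923
G1 X6.85 Y3.65 E0.4604
G1 X8.06 Y4.47 E0.5284
G1 X9.50 Y4.75 E0.5967
G1 X10.94 Y4.47 E0.6650
G1 X12.15 Y3.65 E0.7331
G1 X12.97 Y2.44 E0.8012
G1 X13.25 Y1.00 E0.8695
G1 X13.06 Y0.00 E0.9169
G1 X17.50 Y0.00 E1.1236
G1 X17.50 Y9.50 E1.5660
G1 X0.00 Y9.50 E2.3808
G1 X0.00 Y0.00 E2.8232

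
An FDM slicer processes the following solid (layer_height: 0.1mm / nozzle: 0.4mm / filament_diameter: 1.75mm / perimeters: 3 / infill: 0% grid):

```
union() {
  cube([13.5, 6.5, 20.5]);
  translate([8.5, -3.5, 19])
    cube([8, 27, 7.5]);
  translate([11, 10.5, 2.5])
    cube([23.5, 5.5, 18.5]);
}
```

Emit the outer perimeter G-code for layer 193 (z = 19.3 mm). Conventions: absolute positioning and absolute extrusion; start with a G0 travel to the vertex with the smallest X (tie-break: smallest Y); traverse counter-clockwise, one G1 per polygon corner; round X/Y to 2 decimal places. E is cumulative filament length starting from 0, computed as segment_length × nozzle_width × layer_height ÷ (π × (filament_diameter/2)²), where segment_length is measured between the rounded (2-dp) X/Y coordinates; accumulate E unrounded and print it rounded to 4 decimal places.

At z = 19.3 mm: the cube (footprint 13.5×6.5) is included at this height; the cube at (8.5, -3.5) (footprint 8×27) is included at this height; the cube at (11, 10.5) (footprint 23.5×5.5) is included at this height; Taking the union: the regions partially overlap (shared area 62.75 mm²), so overlapping operands fuse into one piece — 1 connected region. The outline is a single polygon with 12 vertices. Extrusion per mm of travel: 0.4 × 0.1 / (π × 0.875²) = 0.016630. Accumulating E over each segment gives final E = 2.0455.

G0 X0.00 Y0.00 Z19.30
G1 X8.50 Y0.00 E0.1414
G1 X8.50 Y-3.50 E0.1996
G1 X16.50 Y-3.50 E0.3326
G1 X16.50 Y10.50 E0.5654
G1 X34.50 Y10.50 E0.8648
G1 X34.50 Y16.00 E0.9562
G1 X16.50 Y16.00 E1.2556
G1 X16.50 Y23.50 E1.3803
G1 X8.50 Y23.50 E1.5133
G1 X8.50 Y6.50 E1.7960
G1 X0.00 Y6.50 E1.9374
G1 X0.00 Y0.00 E2.0455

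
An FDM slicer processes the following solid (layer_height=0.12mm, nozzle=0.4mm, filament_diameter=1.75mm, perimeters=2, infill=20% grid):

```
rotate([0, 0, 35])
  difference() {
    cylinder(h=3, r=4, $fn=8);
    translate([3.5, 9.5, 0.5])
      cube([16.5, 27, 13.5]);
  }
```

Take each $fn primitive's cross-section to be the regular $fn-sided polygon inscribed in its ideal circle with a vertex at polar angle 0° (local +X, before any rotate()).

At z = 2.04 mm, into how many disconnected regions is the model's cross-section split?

At z = 2.04 mm: the r=4 cylinder contributes a regular 8-gon of circumradius 4; the cube at (3.5, 9.5) is present — its section is the full 16.5×27 rectangle; Taking the first minus the rest: starting from the r=4 cylinder, the 16.5×27 cube at (3.5, 9.5) misses the remaining region (no effect) — 1 connected region; (whole slice rotated 35° about Z — lengths, areas and connectivity unchanged). The result has 1 disconnected region.

1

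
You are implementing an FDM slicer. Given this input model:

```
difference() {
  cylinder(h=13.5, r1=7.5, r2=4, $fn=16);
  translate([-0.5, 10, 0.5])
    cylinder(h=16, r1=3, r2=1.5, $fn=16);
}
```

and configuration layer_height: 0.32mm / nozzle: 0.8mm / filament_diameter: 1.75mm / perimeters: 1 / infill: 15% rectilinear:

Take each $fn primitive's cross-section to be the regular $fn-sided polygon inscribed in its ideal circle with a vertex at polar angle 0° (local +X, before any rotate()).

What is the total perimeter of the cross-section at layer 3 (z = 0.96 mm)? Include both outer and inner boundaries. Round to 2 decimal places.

At z = 0.96 mm: the cone: at t=0.071 of its height the radius interpolates to r₁+(r₂−r₁)t = 7.251, giving a regular 16-gon of that circumradius (perimeter = 2·16·7.251·sin(180°/16) = 45.27 mm); the cone at (-0.5, 10): at t=0.029 of its height the radius interpolates to r₁+(r₂−r₁)t = 2.957, giving a regular 16-gon of that circumradius (perimeter = 2·16·2.957·sin(180°/16) = 18.46 mm); Subtracting the remaining from the first: starting from the cone, the cone at (-0.5, 10) partially overlaps it — only the 0.08 mm² overlap (of its 26.77 mm²) is removed, clipping the outline — boundary = 45.27 mm. Overall, the cross-section is a single solid region. Total boundary length (outer) = 45.27 mm.

45.27 mm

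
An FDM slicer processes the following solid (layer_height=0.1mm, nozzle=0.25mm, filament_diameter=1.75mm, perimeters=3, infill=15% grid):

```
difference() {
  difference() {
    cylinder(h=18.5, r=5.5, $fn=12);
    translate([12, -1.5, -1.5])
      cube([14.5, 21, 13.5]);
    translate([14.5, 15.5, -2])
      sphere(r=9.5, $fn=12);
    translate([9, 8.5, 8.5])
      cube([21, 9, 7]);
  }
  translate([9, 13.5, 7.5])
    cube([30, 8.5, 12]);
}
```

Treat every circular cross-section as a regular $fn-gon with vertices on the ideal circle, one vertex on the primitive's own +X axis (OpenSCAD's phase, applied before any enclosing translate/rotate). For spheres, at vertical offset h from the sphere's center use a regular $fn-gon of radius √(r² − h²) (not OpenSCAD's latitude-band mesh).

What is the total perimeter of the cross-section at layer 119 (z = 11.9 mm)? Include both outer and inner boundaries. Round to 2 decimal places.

34.16 mm

At z = 11.9 mm: the r=5.5 cylinder gives a regular 12-gon of circumradius 5.5 (constant along its height) (perimeter = 2·12·5.500·sin(180°/12) = 34.16 mm); the 14.5×21 cube at (12, -1.5) contributes its full rectangle (perimeter 71.00 mm); the sphere at (14.5, 15.5) is not intersected at this z (|z−center|=13.900 > r=9.5); the cube at (9, 8.5) (footprint 21×9) is included at this height (perimeter 60.00 mm); Subtracting the remaining from the first: starting from the r=5.5 cylinder, the 14.5×21 cube at (12, -1.5) misses the remaining region (no effect); the 21×9 cube at (9, 8.5) misses the remaining region (no effect) — boundary = 34.16 mm; the cube at (9, 13.5) (footprint 30×8.5) is included at this height (perimeter 77.00 mm); Subtracting the remaining from the first: starting from that combined region, the 30×8.5 cube at (9, 13.5) misses the remaining region (no effect) — boundary = 34.16 mm. Overall, the cross-section is a single solid region. Total boundary length (outer) = 34.16 mm.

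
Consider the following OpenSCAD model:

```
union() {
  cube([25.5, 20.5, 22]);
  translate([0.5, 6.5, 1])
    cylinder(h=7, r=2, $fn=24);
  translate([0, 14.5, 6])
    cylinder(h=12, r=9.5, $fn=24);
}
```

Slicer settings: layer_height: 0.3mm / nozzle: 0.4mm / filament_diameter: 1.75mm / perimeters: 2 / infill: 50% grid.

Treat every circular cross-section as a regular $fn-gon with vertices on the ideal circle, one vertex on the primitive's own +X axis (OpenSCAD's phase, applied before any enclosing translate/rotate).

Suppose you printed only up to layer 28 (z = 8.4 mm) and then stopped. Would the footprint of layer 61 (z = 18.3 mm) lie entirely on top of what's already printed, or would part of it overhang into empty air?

Compare the two slices. At z = 8.4: the 25.5×20.5 cube contributes its full rectangle (area 522.75 mm²); the cylinder at (0.5, 6.5) does not reach this height (z outside [1, 8]); the r=9.5 cylinder at (0, 14.5) gives a regular 24-gon of circumradius 9.5 (constant along its height) (area = (24/2)·9.500²·sin(360°/24) = 280.30 mm²); Merging all regions: the regions partially overlap — summed areas 803.05 mm² minus the doubly-counted overlap 122.66 mm² gives 680.39 mm² — area = 680.39 mm². At z = 18.3: the cube is present — its section is the full 25.5×20.5 rectangle (area 522.75 mm²); the cylinder at (0.5, 6.5) is absent (z outside [1, 8]); the cylinder at (0, 14.5) is absent (z outside [6, 18]); Combining (union): only the 25.5×20.5 cube is present, so the union is just that shape — area = 522.75 mm². Checking containment: the cross-section at z = 18.3 is a subset of the cross-section at z = 8.4.

entirely on top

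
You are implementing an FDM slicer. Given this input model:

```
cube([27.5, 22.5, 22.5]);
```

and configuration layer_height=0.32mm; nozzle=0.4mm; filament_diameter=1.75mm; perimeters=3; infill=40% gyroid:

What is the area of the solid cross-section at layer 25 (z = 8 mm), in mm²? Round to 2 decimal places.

At z = 8 mm: the 27.5×22.5 cube contributes its full rectangle (area 618.75 mm²). Overall, the cross-section is a single solid region. Net area = 618.75 mm².

618.75 mm²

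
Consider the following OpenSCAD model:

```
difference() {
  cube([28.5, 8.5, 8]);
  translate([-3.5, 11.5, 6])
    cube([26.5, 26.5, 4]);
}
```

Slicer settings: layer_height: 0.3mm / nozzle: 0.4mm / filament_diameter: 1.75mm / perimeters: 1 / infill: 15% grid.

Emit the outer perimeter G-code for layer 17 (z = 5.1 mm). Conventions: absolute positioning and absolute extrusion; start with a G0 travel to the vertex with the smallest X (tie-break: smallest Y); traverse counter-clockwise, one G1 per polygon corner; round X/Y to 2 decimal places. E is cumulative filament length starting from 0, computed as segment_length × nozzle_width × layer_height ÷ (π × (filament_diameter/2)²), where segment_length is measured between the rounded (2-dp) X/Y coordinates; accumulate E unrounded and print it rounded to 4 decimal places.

G0 X0.00 Y0.00 Z5.10
G1 X28.50 Y0.00 E1.4219
G1 X28.50 Y8.50 E1.8459
G1 X0.00 Y8.50 E3.2678
G1 X0.00 Y0.00 E3.6919

At z = 5.1 mm: the cube is present — its section is the full 28.5×8.5 rectangle; the cube at (-3.5, 11.5) does not reach this height (z outside [6, 10]); After the difference (first − rest): none of the subtracted shapes is present at this height, so the 28.5×8.5 cube is unchanged — 1 connected region. The outline is a single polygon with 4 vertices. Extrusion per mm of travel: 0.4 × 0.3 / (π × 0.875²) = 0.049890. Accumulating E over each segment gives final E = 3.6919.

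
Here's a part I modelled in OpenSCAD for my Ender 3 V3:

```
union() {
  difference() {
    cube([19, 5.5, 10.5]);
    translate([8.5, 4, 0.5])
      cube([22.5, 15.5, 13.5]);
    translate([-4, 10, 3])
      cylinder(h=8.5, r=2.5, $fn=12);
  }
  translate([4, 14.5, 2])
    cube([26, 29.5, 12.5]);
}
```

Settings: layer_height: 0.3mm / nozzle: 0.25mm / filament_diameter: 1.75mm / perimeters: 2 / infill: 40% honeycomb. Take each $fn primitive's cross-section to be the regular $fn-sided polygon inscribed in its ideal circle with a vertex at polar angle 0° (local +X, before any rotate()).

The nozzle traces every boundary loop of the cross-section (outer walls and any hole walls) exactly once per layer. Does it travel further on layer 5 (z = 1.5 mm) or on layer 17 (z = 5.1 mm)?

Layer 5 (z = 1.5): the cube (footprint 19×5.5) is included at this height (perimeter 49.00 mm); the 22.5×15.5 cube at (8.5, 4) contributes its full rectangle (perimeter 76.00 mm); the cylinder at (-4, 10) is not intersected at this z (z outside [3, 11.5]); After the difference (first − rest): starting from the 19×5.5 cube, the 22.5×15.5 cube at (8.5, 4) partially overlaps it — only the 15.75 mm² overlap (of its 348.75 mm²) is removed, clipping the outline — boundary = 49.00 mm; the cube at (4, 14.5) is not intersected at this z (z outside [2, 14.5]); Taking the union: only that combined region is present, so the union is just that shape — boundary = 49.00 mm. So its perimeter = 49.00 mm. Layer 17 (z = 5.1): the 19×5.5 cube contributes its full rectangle (perimeter 49.00 mm); the cube at (8.5, 4) (footprint 22.5×15.5) is included at this height (perimeter 76.00 mm); the cylinder at (-4, 10): section is a regular 12-gon, circumradius r=2.5 (perimeter = 2·12·2.500·sin(180°/12) = 15.53 mm); Subtracting the remaining from the first: starting from the 19×5.5 cube, the 22.5×15.5 cube at (8.5, 4) partially overlaps it — only the 15.75 mm² overlap (of its 348.75 mm²) is removed, clipping the outline; the r=2.5 cylinder at (-4, 10) misses the remaining region (no effect) — boundary = 49.00 mm; the cube at (4, 14.5) is present — its section is the full 26×29.5 rectangle (perimeter 111.00 mm); Combining (union): the 2 present regions are separate (no shared area or edge), so areas and boundary lengths simply add and each stays a separate island — boundary = 160.00 mm. So its perimeter = 160.00 mm. Layer 17 is larger (160.00 vs 49.00 mm).

layer 17 (z = 5.1 mm)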